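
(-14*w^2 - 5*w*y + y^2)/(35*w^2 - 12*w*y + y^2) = (2*w + y)/(-5*w + y)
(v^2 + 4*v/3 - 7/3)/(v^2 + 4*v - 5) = (v + 7/3)/(v + 5)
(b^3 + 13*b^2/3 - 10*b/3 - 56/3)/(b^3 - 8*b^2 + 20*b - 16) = (3*b^2 + 19*b + 28)/(3*(b^2 - 6*b + 8))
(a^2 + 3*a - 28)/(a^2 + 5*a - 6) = (a^2 + 3*a - 28)/(a^2 + 5*a - 6)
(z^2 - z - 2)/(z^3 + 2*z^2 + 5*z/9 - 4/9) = 9*(z - 2)/(9*z^2 + 9*z - 4)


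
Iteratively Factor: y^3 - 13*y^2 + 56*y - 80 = (y - 4)*(y^2 - 9*y + 20) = (y - 5)*(y - 4)*(y - 4)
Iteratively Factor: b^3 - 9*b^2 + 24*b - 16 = (b - 4)*(b^2 - 5*b + 4) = (b - 4)^2*(b - 1)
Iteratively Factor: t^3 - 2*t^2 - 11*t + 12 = (t - 4)*(t^2 + 2*t - 3) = (t - 4)*(t + 3)*(t - 1)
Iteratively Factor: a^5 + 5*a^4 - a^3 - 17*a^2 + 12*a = (a)*(a^4 + 5*a^3 - a^2 - 17*a + 12) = a*(a + 4)*(a^3 + a^2 - 5*a + 3) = a*(a - 1)*(a + 4)*(a^2 + 2*a - 3) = a*(a - 1)*(a + 3)*(a + 4)*(a - 1)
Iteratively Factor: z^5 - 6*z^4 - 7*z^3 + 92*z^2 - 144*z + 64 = (z - 1)*(z^4 - 5*z^3 - 12*z^2 + 80*z - 64) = (z - 1)^2*(z^3 - 4*z^2 - 16*z + 64) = (z - 4)*(z - 1)^2*(z^2 - 16) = (z - 4)^2*(z - 1)^2*(z + 4)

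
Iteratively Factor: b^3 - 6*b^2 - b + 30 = (b - 3)*(b^2 - 3*b - 10) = (b - 5)*(b - 3)*(b + 2)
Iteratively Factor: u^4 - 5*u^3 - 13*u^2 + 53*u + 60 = (u - 4)*(u^3 - u^2 - 17*u - 15) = (u - 4)*(u + 1)*(u^2 - 2*u - 15) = (u - 4)*(u + 1)*(u + 3)*(u - 5)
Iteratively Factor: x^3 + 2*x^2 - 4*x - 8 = (x + 2)*(x^2 - 4) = (x - 2)*(x + 2)*(x + 2)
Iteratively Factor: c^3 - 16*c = (c + 4)*(c^2 - 4*c) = (c - 4)*(c + 4)*(c)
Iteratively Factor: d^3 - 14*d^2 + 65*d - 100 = (d - 4)*(d^2 - 10*d + 25) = (d - 5)*(d - 4)*(d - 5)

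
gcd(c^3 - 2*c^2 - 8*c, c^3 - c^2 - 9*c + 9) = 1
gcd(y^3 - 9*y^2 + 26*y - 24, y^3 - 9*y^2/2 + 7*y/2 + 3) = y^2 - 5*y + 6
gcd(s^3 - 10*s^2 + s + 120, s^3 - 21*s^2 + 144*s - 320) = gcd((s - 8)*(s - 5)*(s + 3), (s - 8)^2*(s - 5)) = s^2 - 13*s + 40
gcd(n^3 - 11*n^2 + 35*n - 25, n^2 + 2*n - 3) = n - 1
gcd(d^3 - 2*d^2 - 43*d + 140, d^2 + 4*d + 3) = 1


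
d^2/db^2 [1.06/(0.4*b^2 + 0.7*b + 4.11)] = (-0.3392*b^2 - 0.5936*b + 1.06*(0.8*b + 0.7)*(1.6*b + 1.4) - 3.48528)/(0.4*b^2 + 0.7*b + 4.11)^3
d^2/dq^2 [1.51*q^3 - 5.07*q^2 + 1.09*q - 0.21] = 9.06*q - 10.14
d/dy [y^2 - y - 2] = 2*y - 1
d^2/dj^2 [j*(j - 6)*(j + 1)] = 6*j - 10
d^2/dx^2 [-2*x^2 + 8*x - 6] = -4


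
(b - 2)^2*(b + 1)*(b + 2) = b^4 - b^3 - 6*b^2 + 4*b + 8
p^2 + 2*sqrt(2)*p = p*(p + 2*sqrt(2))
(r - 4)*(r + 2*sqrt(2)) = r^2 - 4*r + 2*sqrt(2)*r - 8*sqrt(2)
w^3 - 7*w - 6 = (w - 3)*(w + 1)*(w + 2)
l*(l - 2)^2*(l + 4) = l^4 - 12*l^2 + 16*l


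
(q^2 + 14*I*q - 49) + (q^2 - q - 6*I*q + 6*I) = 2*q^2 - q + 8*I*q - 49 + 6*I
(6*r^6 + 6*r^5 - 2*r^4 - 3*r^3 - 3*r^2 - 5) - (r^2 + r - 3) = 6*r^6 + 6*r^5 - 2*r^4 - 3*r^3 - 4*r^2 - r - 2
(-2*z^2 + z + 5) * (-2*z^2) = 4*z^4 - 2*z^3 - 10*z^2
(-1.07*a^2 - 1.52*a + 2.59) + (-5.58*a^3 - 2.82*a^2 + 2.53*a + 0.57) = -5.58*a^3 - 3.89*a^2 + 1.01*a + 3.16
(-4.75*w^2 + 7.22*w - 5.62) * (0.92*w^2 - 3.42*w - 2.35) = -4.37*w^4 + 22.8874*w^3 - 18.7003*w^2 + 2.2534*w + 13.207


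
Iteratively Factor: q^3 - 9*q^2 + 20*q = (q - 4)*(q^2 - 5*q) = q*(q - 4)*(q - 5)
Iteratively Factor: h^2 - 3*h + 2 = (h - 2)*(h - 1)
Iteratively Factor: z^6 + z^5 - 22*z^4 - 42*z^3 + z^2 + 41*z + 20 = (z + 1)*(z^5 - 22*z^3 - 20*z^2 + 21*z + 20) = (z - 1)*(z + 1)*(z^4 + z^3 - 21*z^2 - 41*z - 20) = (z - 5)*(z - 1)*(z + 1)*(z^3 + 6*z^2 + 9*z + 4) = (z - 5)*(z - 1)*(z + 1)^2*(z^2 + 5*z + 4) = (z - 5)*(z - 1)*(z + 1)^3*(z + 4)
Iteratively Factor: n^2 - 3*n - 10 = (n - 5)*(n + 2)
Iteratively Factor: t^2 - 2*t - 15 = (t - 5)*(t + 3)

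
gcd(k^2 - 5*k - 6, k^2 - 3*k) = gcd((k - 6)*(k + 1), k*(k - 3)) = 1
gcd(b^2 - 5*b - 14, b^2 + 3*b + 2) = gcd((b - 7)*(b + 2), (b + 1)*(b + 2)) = b + 2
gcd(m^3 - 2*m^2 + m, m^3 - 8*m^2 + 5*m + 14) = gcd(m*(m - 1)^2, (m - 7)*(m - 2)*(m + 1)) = 1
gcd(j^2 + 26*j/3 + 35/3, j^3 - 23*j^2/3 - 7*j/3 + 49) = 1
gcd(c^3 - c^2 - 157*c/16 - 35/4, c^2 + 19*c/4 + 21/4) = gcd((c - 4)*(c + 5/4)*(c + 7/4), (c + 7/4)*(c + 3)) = c + 7/4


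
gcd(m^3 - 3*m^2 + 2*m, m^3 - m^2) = m^2 - m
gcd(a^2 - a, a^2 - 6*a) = a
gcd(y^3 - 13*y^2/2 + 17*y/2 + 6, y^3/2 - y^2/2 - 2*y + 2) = 1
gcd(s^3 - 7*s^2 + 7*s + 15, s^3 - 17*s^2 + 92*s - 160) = s - 5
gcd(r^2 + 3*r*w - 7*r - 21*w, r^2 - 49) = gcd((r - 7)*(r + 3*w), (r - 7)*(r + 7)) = r - 7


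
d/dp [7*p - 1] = 7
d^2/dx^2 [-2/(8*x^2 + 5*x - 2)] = 4*(64*x^2 + 40*x - (16*x + 5)^2 - 16)/(8*x^2 + 5*x - 2)^3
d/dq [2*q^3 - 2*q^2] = 2*q*(3*q - 2)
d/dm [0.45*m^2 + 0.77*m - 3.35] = 0.9*m + 0.77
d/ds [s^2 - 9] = 2*s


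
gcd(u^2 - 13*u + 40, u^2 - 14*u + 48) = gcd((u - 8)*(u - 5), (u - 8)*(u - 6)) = u - 8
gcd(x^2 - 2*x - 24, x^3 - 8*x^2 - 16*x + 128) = x + 4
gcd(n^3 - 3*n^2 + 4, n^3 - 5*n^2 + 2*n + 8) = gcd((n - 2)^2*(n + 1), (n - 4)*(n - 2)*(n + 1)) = n^2 - n - 2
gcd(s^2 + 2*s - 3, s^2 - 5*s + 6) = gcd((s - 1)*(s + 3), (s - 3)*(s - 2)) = 1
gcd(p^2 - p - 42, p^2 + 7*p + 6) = p + 6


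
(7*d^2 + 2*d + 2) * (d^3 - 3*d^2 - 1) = 7*d^5 - 19*d^4 - 4*d^3 - 13*d^2 - 2*d - 2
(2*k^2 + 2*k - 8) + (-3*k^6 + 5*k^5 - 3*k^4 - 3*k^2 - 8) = -3*k^6 + 5*k^5 - 3*k^4 - k^2 + 2*k - 16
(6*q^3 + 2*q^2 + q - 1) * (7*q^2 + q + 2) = 42*q^5 + 20*q^4 + 21*q^3 - 2*q^2 + q - 2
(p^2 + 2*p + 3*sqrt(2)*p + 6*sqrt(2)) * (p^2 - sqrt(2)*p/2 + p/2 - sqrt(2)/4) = p^4 + 5*p^3/2 + 5*sqrt(2)*p^3/2 - 2*p^2 + 25*sqrt(2)*p^2/4 - 15*p/2 + 5*sqrt(2)*p/2 - 3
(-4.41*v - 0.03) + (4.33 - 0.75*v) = 4.3 - 5.16*v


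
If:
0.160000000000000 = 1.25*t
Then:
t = 0.13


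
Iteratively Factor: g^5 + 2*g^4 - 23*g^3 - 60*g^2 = (g - 5)*(g^4 + 7*g^3 + 12*g^2) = (g - 5)*(g + 3)*(g^3 + 4*g^2) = g*(g - 5)*(g + 3)*(g^2 + 4*g) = g*(g - 5)*(g + 3)*(g + 4)*(g)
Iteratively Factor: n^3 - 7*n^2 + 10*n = (n)*(n^2 - 7*n + 10) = n*(n - 2)*(n - 5)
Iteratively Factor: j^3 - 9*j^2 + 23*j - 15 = (j - 5)*(j^2 - 4*j + 3) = (j - 5)*(j - 1)*(j - 3)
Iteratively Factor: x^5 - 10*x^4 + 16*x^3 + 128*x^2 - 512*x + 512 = (x - 4)*(x^4 - 6*x^3 - 8*x^2 + 96*x - 128) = (x - 4)*(x - 2)*(x^3 - 4*x^2 - 16*x + 64) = (x - 4)^2*(x - 2)*(x^2 - 16) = (x - 4)^3*(x - 2)*(x + 4)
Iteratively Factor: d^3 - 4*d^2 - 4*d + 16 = (d + 2)*(d^2 - 6*d + 8) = (d - 2)*(d + 2)*(d - 4)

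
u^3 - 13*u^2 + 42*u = u*(u - 7)*(u - 6)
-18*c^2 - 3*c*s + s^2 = (-6*c + s)*(3*c + s)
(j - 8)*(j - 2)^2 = j^3 - 12*j^2 + 36*j - 32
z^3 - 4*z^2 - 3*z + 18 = (z - 3)^2*(z + 2)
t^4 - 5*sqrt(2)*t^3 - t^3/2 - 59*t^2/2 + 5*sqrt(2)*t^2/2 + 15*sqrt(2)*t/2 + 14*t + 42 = (t - 3/2)*(t + 1)*(t - 7*sqrt(2))*(t + 2*sqrt(2))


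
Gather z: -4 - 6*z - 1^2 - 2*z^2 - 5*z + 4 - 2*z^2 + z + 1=-4*z^2 - 10*z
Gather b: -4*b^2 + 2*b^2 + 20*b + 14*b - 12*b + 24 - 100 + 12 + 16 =-2*b^2 + 22*b - 48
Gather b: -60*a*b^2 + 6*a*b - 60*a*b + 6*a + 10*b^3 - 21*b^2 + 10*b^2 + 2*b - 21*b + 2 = 6*a + 10*b^3 + b^2*(-60*a - 11) + b*(-54*a - 19) + 2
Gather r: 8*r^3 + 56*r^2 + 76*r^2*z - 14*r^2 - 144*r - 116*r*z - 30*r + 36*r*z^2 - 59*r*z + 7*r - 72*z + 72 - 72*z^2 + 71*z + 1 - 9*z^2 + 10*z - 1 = 8*r^3 + r^2*(76*z + 42) + r*(36*z^2 - 175*z - 167) - 81*z^2 + 9*z + 72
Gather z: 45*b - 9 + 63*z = 45*b + 63*z - 9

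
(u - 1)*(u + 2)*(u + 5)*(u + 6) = u^4 + 12*u^3 + 39*u^2 + 8*u - 60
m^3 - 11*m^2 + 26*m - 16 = (m - 8)*(m - 2)*(m - 1)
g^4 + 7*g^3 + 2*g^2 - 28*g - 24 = (g - 2)*(g + 1)*(g + 2)*(g + 6)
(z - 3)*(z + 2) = z^2 - z - 6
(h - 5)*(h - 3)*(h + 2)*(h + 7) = h^4 + h^3 - 43*h^2 + 23*h + 210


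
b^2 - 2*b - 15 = (b - 5)*(b + 3)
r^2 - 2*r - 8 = (r - 4)*(r + 2)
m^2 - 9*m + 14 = (m - 7)*(m - 2)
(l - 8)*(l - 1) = l^2 - 9*l + 8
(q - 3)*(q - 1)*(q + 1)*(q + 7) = q^4 + 4*q^3 - 22*q^2 - 4*q + 21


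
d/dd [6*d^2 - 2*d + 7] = 12*d - 2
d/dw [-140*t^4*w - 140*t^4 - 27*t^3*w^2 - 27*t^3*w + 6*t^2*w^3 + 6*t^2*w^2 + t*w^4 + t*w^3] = t*(-140*t^3 - 54*t^2*w - 27*t^2 + 18*t*w^2 + 12*t*w + 4*w^3 + 3*w^2)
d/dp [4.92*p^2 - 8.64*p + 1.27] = 9.84*p - 8.64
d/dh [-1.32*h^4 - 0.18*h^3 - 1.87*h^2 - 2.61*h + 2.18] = -5.28*h^3 - 0.54*h^2 - 3.74*h - 2.61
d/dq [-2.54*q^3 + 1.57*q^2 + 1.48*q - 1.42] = -7.62*q^2 + 3.14*q + 1.48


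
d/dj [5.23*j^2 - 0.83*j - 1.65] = 10.46*j - 0.83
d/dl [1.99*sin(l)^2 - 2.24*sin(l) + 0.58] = (3.98*sin(l) - 2.24)*cos(l)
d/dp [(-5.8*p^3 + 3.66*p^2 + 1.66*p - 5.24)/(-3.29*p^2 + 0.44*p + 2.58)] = (19.082*p^4 - 5.104*p^3 - 37.8202*p^2 - 15.5936*p + 6.5884)/(10.8241*p^4 - 2.8952*p^3 - 16.7828*p^2 + 2.2704*p + 6.6564)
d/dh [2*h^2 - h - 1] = 4*h - 1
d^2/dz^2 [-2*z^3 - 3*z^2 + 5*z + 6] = -12*z - 6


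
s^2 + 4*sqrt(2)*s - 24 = (s - 2*sqrt(2))*(s + 6*sqrt(2))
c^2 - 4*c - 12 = (c - 6)*(c + 2)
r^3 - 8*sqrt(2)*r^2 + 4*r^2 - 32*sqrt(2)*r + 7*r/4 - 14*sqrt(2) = (r + 1/2)*(r + 7/2)*(r - 8*sqrt(2))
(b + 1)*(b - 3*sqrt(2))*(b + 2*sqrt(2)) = b^3 - sqrt(2)*b^2 + b^2 - 12*b - sqrt(2)*b - 12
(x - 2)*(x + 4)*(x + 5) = x^3 + 7*x^2 + 2*x - 40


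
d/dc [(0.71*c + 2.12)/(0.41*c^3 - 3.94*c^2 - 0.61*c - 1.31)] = (-0.5822*c^3 + 0.1898*c^2 + 16.7056*c + 0.3631)/(0.1681*c^6 - 3.2308*c^5 + 15.0234*c^4 + 3.7326*c^3 + 10.6949*c^2 + 1.5982*c + 1.7161)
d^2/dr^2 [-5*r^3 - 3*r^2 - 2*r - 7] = -30*r - 6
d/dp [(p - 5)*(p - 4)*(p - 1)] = 3*p^2 - 20*p + 29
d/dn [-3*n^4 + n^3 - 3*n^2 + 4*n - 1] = -12*n^3 + 3*n^2 - 6*n + 4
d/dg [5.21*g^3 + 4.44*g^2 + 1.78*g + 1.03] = 15.63*g^2 + 8.88*g + 1.78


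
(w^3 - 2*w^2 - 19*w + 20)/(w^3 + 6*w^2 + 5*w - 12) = (w - 5)/(w + 3)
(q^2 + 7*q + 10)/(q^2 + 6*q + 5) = (q + 2)/(q + 1)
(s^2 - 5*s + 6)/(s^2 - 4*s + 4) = (s - 3)/(s - 2)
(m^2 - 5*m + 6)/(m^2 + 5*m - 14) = (m - 3)/(m + 7)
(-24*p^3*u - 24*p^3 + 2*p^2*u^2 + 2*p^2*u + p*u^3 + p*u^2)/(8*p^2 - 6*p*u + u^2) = p*(-6*p*u - 6*p - u^2 - u)/(2*p - u)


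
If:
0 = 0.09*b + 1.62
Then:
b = -18.00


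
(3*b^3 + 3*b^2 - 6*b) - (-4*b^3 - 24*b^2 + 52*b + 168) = 7*b^3 + 27*b^2 - 58*b - 168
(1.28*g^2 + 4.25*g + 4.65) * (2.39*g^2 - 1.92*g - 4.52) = 3.0592*g^4 + 7.6999*g^3 - 2.8321*g^2 - 28.138*g - 21.018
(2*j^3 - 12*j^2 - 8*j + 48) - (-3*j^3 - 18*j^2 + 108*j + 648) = 5*j^3 + 6*j^2 - 116*j - 600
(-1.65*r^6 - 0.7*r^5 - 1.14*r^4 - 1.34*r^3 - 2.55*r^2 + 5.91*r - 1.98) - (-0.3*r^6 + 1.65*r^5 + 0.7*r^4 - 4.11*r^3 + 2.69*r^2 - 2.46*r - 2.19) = -1.35*r^6 - 2.35*r^5 - 1.84*r^4 + 2.77*r^3 - 5.24*r^2 + 8.37*r + 0.21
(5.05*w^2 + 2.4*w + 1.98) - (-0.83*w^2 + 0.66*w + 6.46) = 5.88*w^2 + 1.74*w - 4.48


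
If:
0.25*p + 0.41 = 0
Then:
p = -1.64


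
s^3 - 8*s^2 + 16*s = s*(s - 4)^2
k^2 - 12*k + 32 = (k - 8)*(k - 4)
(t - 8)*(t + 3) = t^2 - 5*t - 24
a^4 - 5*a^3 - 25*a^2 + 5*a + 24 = (a - 8)*(a - 1)*(a + 1)*(a + 3)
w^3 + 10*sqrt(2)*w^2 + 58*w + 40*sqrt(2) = (w + sqrt(2))*(w + 4*sqrt(2))*(w + 5*sqrt(2))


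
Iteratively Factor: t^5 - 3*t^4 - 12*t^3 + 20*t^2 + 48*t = (t - 4)*(t^4 + t^3 - 8*t^2 - 12*t) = (t - 4)*(t - 3)*(t^3 + 4*t^2 + 4*t) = t*(t - 4)*(t - 3)*(t^2 + 4*t + 4) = t*(t - 4)*(t - 3)*(t + 2)*(t + 2)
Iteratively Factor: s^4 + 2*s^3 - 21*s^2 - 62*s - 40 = (s + 1)*(s^3 + s^2 - 22*s - 40) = (s - 5)*(s + 1)*(s^2 + 6*s + 8) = (s - 5)*(s + 1)*(s + 2)*(s + 4)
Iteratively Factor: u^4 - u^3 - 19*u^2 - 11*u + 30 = (u - 5)*(u^3 + 4*u^2 + u - 6) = (u - 5)*(u - 1)*(u^2 + 5*u + 6) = (u - 5)*(u - 1)*(u + 2)*(u + 3)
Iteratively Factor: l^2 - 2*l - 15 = (l - 5)*(l + 3)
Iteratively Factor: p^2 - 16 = (p - 4)*(p + 4)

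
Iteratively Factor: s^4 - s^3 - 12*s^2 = (s + 3)*(s^3 - 4*s^2) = s*(s + 3)*(s^2 - 4*s) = s*(s - 4)*(s + 3)*(s)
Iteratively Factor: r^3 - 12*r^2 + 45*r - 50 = (r - 2)*(r^2 - 10*r + 25) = (r - 5)*(r - 2)*(r - 5)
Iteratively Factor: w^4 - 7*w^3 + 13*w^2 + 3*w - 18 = (w - 3)*(w^3 - 4*w^2 + w + 6) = (w - 3)*(w + 1)*(w^2 - 5*w + 6) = (w - 3)^2*(w + 1)*(w - 2)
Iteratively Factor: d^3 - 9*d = (d)*(d^2 - 9) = d*(d + 3)*(d - 3)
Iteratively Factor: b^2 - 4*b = (b)*(b - 4)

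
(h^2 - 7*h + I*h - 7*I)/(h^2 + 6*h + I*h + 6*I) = (h - 7)/(h + 6)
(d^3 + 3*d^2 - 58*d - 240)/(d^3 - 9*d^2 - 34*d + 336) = (d + 5)/(d - 7)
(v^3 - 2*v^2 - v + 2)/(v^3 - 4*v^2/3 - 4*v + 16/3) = 3*(v^2 - 1)/(3*v^2 + 2*v - 8)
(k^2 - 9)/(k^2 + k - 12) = (k + 3)/(k + 4)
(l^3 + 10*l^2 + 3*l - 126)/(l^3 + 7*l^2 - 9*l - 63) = (l + 6)/(l + 3)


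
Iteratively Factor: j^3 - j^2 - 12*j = (j + 3)*(j^2 - 4*j) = j*(j + 3)*(j - 4)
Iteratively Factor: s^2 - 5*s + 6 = (s - 2)*(s - 3)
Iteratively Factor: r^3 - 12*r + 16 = (r - 2)*(r^2 + 2*r - 8) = (r - 2)^2*(r + 4)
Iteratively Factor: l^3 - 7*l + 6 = (l - 2)*(l^2 + 2*l - 3) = (l - 2)*(l + 3)*(l - 1)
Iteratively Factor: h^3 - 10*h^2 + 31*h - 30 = (h - 5)*(h^2 - 5*h + 6) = (h - 5)*(h - 2)*(h - 3)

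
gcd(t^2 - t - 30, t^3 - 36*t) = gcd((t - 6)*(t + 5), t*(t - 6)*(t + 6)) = t - 6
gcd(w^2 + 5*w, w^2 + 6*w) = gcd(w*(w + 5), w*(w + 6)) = w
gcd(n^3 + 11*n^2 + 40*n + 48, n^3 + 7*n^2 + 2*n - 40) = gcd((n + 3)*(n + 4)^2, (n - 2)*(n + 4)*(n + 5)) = n + 4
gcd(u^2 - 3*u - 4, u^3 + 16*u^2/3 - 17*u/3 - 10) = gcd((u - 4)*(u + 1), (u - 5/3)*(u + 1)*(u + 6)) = u + 1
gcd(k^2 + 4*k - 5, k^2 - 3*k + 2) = k - 1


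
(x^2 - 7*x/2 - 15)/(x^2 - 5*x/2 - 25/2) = (x - 6)/(x - 5)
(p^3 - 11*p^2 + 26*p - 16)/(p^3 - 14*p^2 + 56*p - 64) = (p - 1)/(p - 4)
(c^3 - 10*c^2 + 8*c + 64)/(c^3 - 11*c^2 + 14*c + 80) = (c - 4)/(c - 5)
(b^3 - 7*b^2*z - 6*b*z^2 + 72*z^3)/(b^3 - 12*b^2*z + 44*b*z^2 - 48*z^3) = (-b - 3*z)/(-b + 2*z)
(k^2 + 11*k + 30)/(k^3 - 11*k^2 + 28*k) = (k^2 + 11*k + 30)/(k*(k^2 - 11*k + 28))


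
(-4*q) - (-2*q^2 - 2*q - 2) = 2*q^2 - 2*q + 2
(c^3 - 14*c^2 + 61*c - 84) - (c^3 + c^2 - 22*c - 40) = -15*c^2 + 83*c - 44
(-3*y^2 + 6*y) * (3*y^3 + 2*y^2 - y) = -9*y^5 + 12*y^4 + 15*y^3 - 6*y^2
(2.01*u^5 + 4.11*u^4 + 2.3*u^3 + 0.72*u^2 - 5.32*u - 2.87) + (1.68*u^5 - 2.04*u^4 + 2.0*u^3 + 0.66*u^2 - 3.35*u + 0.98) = 3.69*u^5 + 2.07*u^4 + 4.3*u^3 + 1.38*u^2 - 8.67*u - 1.89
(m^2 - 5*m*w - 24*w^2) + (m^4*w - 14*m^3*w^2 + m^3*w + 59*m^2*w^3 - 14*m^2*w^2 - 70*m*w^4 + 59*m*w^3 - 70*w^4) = m^4*w - 14*m^3*w^2 + m^3*w + 59*m^2*w^3 - 14*m^2*w^2 + m^2 - 70*m*w^4 + 59*m*w^3 - 5*m*w - 70*w^4 - 24*w^2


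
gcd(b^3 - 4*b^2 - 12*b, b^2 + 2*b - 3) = 1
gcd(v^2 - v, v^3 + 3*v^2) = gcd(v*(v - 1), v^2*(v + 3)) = v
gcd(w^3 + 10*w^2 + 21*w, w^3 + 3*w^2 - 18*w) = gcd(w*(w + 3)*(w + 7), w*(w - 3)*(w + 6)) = w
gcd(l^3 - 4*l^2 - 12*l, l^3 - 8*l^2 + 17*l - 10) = 1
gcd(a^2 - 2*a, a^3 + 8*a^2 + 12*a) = a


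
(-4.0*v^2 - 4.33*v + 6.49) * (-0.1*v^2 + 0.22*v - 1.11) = 0.4*v^4 - 0.447*v^3 + 2.8384*v^2 + 6.2341*v - 7.2039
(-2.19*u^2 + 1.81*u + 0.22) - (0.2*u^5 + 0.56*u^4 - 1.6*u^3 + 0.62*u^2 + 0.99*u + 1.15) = -0.2*u^5 - 0.56*u^4 + 1.6*u^3 - 2.81*u^2 + 0.82*u - 0.93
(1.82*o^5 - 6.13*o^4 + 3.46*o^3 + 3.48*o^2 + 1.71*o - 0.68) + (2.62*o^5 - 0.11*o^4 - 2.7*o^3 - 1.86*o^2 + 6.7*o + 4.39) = 4.44*o^5 - 6.24*o^4 + 0.76*o^3 + 1.62*o^2 + 8.41*o + 3.71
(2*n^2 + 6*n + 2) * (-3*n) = -6*n^3 - 18*n^2 - 6*n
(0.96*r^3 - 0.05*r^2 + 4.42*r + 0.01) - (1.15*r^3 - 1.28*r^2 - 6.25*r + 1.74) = -0.19*r^3 + 1.23*r^2 + 10.67*r - 1.73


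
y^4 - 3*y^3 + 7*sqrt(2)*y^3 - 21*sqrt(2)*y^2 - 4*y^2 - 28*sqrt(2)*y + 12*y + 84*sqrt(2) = (y - 3)*(y - 2)*(y + 2)*(y + 7*sqrt(2))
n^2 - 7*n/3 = n*(n - 7/3)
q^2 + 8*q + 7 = (q + 1)*(q + 7)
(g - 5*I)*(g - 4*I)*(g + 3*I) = g^3 - 6*I*g^2 + 7*g - 60*I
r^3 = r^3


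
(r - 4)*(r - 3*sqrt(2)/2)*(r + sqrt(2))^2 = r^4 - 4*r^3 + sqrt(2)*r^3/2 - 4*r^2 - 2*sqrt(2)*r^2 - 3*sqrt(2)*r + 16*r + 12*sqrt(2)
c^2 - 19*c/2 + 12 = (c - 8)*(c - 3/2)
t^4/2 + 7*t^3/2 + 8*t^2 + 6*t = t*(t/2 + 1)*(t + 2)*(t + 3)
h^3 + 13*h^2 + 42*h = h*(h + 6)*(h + 7)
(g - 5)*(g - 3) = g^2 - 8*g + 15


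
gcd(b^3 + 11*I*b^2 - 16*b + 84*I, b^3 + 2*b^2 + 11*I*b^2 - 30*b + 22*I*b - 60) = b + 6*I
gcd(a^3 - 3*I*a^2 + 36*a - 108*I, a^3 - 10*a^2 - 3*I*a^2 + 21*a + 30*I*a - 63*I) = a - 3*I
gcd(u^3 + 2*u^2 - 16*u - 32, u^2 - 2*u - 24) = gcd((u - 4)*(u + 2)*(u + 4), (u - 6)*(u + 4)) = u + 4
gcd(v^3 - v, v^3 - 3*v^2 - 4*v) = v^2 + v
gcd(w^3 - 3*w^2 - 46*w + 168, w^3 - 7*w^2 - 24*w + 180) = w - 6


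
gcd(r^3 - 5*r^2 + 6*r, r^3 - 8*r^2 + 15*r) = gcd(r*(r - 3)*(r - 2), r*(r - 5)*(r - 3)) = r^2 - 3*r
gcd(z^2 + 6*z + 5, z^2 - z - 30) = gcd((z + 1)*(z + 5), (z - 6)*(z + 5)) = z + 5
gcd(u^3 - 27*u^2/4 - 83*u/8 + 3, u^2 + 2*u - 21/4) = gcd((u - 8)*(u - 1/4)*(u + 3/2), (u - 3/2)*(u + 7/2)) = 1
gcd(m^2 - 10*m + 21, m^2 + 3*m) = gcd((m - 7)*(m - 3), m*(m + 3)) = 1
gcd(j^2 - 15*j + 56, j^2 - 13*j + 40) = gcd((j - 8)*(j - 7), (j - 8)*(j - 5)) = j - 8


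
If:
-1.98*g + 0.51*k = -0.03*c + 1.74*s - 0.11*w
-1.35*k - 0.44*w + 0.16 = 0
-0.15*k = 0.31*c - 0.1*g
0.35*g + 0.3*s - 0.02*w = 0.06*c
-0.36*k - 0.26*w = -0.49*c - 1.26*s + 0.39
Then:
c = -0.11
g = -0.37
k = -0.02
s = 0.43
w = 0.44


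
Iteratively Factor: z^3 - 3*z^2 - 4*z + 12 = (z - 3)*(z^2 - 4) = (z - 3)*(z + 2)*(z - 2)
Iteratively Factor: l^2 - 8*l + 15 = (l - 5)*(l - 3)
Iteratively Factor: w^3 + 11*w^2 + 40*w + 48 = (w + 4)*(w^2 + 7*w + 12) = (w + 4)^2*(w + 3)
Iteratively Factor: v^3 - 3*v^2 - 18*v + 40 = (v + 4)*(v^2 - 7*v + 10) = (v - 5)*(v + 4)*(v - 2)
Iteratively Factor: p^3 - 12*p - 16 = (p - 4)*(p^2 + 4*p + 4) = (p - 4)*(p + 2)*(p + 2)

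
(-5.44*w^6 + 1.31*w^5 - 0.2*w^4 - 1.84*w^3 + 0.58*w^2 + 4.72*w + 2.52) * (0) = 0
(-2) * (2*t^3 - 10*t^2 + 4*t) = -4*t^3 + 20*t^2 - 8*t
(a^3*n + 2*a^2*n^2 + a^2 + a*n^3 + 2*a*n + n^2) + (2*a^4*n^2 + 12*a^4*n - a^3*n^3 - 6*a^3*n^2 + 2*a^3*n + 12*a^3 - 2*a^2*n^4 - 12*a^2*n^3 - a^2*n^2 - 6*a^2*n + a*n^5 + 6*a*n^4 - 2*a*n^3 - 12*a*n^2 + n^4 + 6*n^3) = 2*a^4*n^2 + 12*a^4*n - a^3*n^3 - 6*a^3*n^2 + 3*a^3*n + 12*a^3 - 2*a^2*n^4 - 12*a^2*n^3 + a^2*n^2 - 6*a^2*n + a^2 + a*n^5 + 6*a*n^4 - a*n^3 - 12*a*n^2 + 2*a*n + n^4 + 6*n^3 + n^2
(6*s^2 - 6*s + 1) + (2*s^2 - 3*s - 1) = 8*s^2 - 9*s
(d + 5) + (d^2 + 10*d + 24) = d^2 + 11*d + 29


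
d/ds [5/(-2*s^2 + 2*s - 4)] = 5*(2*s - 1)/(2*(s^2 - s + 2)^2)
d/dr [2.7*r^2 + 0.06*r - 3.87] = 5.4*r + 0.06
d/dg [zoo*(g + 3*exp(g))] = zoo*(exp(g) + 1)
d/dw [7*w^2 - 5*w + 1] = 14*w - 5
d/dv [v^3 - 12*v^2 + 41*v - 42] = 3*v^2 - 24*v + 41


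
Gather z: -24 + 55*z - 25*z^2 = -25*z^2 + 55*z - 24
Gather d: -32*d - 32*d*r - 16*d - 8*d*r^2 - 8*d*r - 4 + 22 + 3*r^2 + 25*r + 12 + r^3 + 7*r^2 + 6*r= d*(-8*r^2 - 40*r - 48) + r^3 + 10*r^2 + 31*r + 30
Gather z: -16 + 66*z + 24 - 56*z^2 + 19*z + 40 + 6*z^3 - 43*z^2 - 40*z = 6*z^3 - 99*z^2 + 45*z + 48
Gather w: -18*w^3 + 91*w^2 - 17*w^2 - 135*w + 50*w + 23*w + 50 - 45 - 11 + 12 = -18*w^3 + 74*w^2 - 62*w + 6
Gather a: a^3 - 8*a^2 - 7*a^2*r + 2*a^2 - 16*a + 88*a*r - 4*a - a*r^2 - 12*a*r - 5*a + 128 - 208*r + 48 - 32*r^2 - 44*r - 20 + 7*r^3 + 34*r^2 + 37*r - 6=a^3 + a^2*(-7*r - 6) + a*(-r^2 + 76*r - 25) + 7*r^3 + 2*r^2 - 215*r + 150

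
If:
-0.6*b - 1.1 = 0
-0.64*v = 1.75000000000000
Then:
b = -1.83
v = -2.73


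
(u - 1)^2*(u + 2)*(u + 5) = u^4 + 5*u^3 - 3*u^2 - 13*u + 10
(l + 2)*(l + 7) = l^2 + 9*l + 14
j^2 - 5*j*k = j*(j - 5*k)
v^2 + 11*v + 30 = (v + 5)*(v + 6)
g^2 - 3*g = g*(g - 3)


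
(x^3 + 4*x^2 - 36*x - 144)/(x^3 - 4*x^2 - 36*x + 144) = (x + 4)/(x - 4)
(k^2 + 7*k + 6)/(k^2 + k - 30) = (k + 1)/(k - 5)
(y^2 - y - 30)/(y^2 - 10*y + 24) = (y + 5)/(y - 4)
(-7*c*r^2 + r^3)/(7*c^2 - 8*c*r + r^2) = r^2/(-c + r)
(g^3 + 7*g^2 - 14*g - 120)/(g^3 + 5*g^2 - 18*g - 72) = (g + 5)/(g + 3)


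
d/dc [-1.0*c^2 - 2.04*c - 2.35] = -2.0*c - 2.04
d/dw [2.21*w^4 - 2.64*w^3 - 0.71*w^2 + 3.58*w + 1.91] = 8.84*w^3 - 7.92*w^2 - 1.42*w + 3.58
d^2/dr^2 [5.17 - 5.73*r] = 0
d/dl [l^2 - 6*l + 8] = 2*l - 6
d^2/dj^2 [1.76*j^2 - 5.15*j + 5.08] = 3.52000000000000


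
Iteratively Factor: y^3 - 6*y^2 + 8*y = (y - 2)*(y^2 - 4*y) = y*(y - 2)*(y - 4)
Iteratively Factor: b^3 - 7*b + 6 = (b - 1)*(b^2 + b - 6) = (b - 1)*(b + 3)*(b - 2)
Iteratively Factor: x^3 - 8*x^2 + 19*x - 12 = (x - 3)*(x^2 - 5*x + 4) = (x - 4)*(x - 3)*(x - 1)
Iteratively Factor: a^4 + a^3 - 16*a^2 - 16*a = (a - 4)*(a^3 + 5*a^2 + 4*a) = (a - 4)*(a + 4)*(a^2 + a) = (a - 4)*(a + 1)*(a + 4)*(a)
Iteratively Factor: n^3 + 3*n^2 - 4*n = (n)*(n^2 + 3*n - 4) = n*(n - 1)*(n + 4)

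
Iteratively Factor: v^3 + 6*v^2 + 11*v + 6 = (v + 3)*(v^2 + 3*v + 2) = (v + 1)*(v + 3)*(v + 2)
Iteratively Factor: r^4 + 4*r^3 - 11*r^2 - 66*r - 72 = (r - 4)*(r^3 + 8*r^2 + 21*r + 18) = (r - 4)*(r + 3)*(r^2 + 5*r + 6) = (r - 4)*(r + 2)*(r + 3)*(r + 3)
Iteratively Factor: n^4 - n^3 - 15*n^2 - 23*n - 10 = (n + 1)*(n^3 - 2*n^2 - 13*n - 10) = (n + 1)^2*(n^2 - 3*n - 10) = (n - 5)*(n + 1)^2*(n + 2)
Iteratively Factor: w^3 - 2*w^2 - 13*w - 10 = (w + 2)*(w^2 - 4*w - 5) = (w + 1)*(w + 2)*(w - 5)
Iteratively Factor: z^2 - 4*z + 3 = (z - 1)*(z - 3)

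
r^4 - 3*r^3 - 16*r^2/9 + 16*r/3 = r*(r - 3)*(r - 4/3)*(r + 4/3)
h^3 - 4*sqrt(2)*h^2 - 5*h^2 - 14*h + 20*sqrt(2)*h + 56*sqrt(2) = (h - 7)*(h + 2)*(h - 4*sqrt(2))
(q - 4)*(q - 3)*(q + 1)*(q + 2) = q^4 - 4*q^3 - 7*q^2 + 22*q + 24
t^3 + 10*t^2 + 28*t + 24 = (t + 2)^2*(t + 6)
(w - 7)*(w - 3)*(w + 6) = w^3 - 4*w^2 - 39*w + 126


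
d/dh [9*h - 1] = 9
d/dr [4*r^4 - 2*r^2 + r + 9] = 16*r^3 - 4*r + 1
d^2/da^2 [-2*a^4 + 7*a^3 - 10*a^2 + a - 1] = -24*a^2 + 42*a - 20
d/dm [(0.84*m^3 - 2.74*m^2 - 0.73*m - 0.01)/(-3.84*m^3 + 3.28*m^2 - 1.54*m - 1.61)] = (-7.7664*m^4 - 8.1936*m^3 + 2.4416*m^2 + 8.8884*m + 1.1599)/(14.7456*m^6 - 25.1904*m^5 + 22.5856*m^4 + 2.2624*m^3 - 8.19*m^2 + 4.9588*m + 2.5921)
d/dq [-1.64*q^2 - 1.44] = -3.28*q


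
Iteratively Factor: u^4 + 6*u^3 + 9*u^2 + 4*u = (u)*(u^3 + 6*u^2 + 9*u + 4) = u*(u + 4)*(u^2 + 2*u + 1) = u*(u + 1)*(u + 4)*(u + 1)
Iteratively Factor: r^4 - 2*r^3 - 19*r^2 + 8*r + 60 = (r - 5)*(r^3 + 3*r^2 - 4*r - 12) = (r - 5)*(r + 2)*(r^2 + r - 6) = (r - 5)*(r + 2)*(r + 3)*(r - 2)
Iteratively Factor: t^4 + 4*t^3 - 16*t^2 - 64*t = (t + 4)*(t^3 - 16*t) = t*(t + 4)*(t^2 - 16) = t*(t - 4)*(t + 4)*(t + 4)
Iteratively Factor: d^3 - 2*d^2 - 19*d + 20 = (d + 4)*(d^2 - 6*d + 5) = (d - 1)*(d + 4)*(d - 5)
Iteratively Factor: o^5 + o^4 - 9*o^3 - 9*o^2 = (o + 3)*(o^4 - 2*o^3 - 3*o^2) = o*(o + 3)*(o^3 - 2*o^2 - 3*o) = o*(o + 1)*(o + 3)*(o^2 - 3*o) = o*(o - 3)*(o + 1)*(o + 3)*(o)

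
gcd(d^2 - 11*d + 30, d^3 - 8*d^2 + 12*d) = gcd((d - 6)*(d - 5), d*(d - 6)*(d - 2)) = d - 6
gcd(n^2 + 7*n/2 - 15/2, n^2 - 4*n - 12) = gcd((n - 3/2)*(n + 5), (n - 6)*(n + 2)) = 1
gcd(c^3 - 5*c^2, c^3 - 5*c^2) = c^3 - 5*c^2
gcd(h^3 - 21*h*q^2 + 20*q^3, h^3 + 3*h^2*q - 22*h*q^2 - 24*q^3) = -h + 4*q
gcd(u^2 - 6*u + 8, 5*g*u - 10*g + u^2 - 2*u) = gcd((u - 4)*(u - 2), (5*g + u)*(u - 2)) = u - 2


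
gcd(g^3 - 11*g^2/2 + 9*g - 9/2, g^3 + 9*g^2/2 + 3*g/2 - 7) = g - 1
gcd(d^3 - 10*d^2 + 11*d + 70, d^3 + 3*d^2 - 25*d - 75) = d - 5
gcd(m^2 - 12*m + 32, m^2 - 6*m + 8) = m - 4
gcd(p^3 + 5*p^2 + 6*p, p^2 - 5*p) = p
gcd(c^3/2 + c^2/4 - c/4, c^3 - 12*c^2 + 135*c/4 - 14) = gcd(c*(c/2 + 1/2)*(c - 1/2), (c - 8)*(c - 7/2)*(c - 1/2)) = c - 1/2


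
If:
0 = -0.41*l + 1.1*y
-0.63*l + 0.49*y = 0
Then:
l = 0.00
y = 0.00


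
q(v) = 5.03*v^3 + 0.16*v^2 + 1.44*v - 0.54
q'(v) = 15.09*v^2 + 0.32*v + 1.44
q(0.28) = -0.01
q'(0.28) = 2.71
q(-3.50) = -219.28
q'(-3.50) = 185.17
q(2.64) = 96.93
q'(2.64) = 107.46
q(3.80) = 283.25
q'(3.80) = 220.56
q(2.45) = 77.92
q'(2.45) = 92.80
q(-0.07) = -0.64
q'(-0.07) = 1.49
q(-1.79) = -31.45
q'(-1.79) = 49.22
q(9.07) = 3778.78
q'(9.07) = 1245.72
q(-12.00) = -8686.62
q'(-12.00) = 2170.56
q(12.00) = 8731.62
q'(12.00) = 2178.24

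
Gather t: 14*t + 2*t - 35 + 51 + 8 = 16*t + 24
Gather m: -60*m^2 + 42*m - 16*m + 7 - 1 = -60*m^2 + 26*m + 6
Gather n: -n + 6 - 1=5 - n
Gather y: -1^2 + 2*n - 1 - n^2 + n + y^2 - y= -n^2 + 3*n + y^2 - y - 2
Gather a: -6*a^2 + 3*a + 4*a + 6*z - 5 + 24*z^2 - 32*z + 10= -6*a^2 + 7*a + 24*z^2 - 26*z + 5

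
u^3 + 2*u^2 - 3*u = u*(u - 1)*(u + 3)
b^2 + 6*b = b*(b + 6)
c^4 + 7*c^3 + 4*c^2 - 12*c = c*(c - 1)*(c + 2)*(c + 6)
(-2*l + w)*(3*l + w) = -6*l^2 + l*w + w^2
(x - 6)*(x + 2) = x^2 - 4*x - 12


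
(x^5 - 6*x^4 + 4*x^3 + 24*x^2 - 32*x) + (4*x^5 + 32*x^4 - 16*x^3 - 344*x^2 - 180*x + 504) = 5*x^5 + 26*x^4 - 12*x^3 - 320*x^2 - 212*x + 504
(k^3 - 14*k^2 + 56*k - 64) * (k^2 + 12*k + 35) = k^5 - 2*k^4 - 77*k^3 + 118*k^2 + 1192*k - 2240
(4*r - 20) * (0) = 0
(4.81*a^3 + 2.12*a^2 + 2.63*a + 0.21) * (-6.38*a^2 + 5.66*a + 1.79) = -30.6878*a^5 + 13.699*a^4 + 3.8297*a^3 + 17.3408*a^2 + 5.8963*a + 0.3759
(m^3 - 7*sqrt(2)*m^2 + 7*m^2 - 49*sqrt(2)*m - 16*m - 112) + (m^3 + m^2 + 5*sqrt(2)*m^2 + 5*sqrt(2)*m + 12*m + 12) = 2*m^3 - 2*sqrt(2)*m^2 + 8*m^2 - 44*sqrt(2)*m - 4*m - 100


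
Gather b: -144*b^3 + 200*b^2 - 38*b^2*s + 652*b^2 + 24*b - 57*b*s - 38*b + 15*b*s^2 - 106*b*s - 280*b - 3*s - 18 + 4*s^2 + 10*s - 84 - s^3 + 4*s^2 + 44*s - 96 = -144*b^3 + b^2*(852 - 38*s) + b*(15*s^2 - 163*s - 294) - s^3 + 8*s^2 + 51*s - 198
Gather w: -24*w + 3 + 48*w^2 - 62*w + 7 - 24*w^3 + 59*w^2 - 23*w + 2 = -24*w^3 + 107*w^2 - 109*w + 12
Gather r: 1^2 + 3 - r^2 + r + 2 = -r^2 + r + 6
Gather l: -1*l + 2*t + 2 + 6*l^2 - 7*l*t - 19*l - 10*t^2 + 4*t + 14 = 6*l^2 + l*(-7*t - 20) - 10*t^2 + 6*t + 16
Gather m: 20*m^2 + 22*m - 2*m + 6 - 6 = 20*m^2 + 20*m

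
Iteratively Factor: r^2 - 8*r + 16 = (r - 4)*(r - 4)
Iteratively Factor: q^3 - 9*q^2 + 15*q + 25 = (q - 5)*(q^2 - 4*q - 5) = (q - 5)*(q + 1)*(q - 5)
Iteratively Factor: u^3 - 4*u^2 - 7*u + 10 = (u - 5)*(u^2 + u - 2) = (u - 5)*(u - 1)*(u + 2)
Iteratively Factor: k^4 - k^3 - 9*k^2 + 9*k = (k - 1)*(k^3 - 9*k) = (k - 1)*(k + 3)*(k^2 - 3*k) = k*(k - 1)*(k + 3)*(k - 3)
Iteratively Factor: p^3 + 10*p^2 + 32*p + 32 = (p + 4)*(p^2 + 6*p + 8) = (p + 2)*(p + 4)*(p + 4)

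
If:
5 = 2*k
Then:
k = 5/2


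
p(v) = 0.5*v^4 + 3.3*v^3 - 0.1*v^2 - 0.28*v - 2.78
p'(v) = 2.0*v^3 + 9.9*v^2 - 0.2*v - 0.28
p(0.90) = -0.38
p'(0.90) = 9.02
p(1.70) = 16.84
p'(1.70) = 37.82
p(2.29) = 49.43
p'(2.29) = 75.20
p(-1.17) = -6.94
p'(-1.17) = 10.30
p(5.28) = 867.31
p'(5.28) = 569.06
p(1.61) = 13.64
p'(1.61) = 33.41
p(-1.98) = -20.55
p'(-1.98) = 23.40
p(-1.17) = -6.94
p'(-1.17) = 10.30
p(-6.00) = -69.50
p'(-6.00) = -74.68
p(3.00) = 125.08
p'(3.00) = 142.22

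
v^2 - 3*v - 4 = (v - 4)*(v + 1)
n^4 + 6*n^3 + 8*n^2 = n^2*(n + 2)*(n + 4)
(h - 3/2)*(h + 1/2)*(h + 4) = h^3 + 3*h^2 - 19*h/4 - 3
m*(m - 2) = m^2 - 2*m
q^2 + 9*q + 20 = (q + 4)*(q + 5)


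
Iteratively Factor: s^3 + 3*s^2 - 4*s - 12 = (s - 2)*(s^2 + 5*s + 6) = (s - 2)*(s + 3)*(s + 2)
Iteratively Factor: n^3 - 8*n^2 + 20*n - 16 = (n - 4)*(n^2 - 4*n + 4) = (n - 4)*(n - 2)*(n - 2)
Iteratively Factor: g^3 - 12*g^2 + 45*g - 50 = (g - 2)*(g^2 - 10*g + 25) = (g - 5)*(g - 2)*(g - 5)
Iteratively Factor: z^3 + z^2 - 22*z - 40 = (z + 2)*(z^2 - z - 20) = (z - 5)*(z + 2)*(z + 4)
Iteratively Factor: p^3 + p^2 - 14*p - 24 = (p + 2)*(p^2 - p - 12) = (p + 2)*(p + 3)*(p - 4)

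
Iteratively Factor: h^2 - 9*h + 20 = (h - 5)*(h - 4)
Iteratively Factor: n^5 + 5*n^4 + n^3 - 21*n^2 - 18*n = (n - 2)*(n^4 + 7*n^3 + 15*n^2 + 9*n) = n*(n - 2)*(n^3 + 7*n^2 + 15*n + 9) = n*(n - 2)*(n + 1)*(n^2 + 6*n + 9) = n*(n - 2)*(n + 1)*(n + 3)*(n + 3)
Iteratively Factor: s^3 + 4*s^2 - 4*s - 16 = (s - 2)*(s^2 + 6*s + 8) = (s - 2)*(s + 2)*(s + 4)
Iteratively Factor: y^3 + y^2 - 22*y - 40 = (y + 2)*(y^2 - y - 20) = (y - 5)*(y + 2)*(y + 4)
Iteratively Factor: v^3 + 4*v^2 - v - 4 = (v - 1)*(v^2 + 5*v + 4) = (v - 1)*(v + 1)*(v + 4)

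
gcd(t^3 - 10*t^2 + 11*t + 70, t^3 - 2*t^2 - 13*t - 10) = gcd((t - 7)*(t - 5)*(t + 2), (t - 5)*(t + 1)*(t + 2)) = t^2 - 3*t - 10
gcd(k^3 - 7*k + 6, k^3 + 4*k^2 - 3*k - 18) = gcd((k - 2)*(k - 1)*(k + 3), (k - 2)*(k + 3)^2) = k^2 + k - 6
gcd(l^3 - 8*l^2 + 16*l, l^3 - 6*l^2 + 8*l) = l^2 - 4*l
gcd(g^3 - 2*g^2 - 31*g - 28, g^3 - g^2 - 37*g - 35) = g^2 - 6*g - 7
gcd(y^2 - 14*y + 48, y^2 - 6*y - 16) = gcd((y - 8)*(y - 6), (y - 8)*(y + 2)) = y - 8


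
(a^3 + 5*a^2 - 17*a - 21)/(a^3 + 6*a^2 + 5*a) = (a^2 + 4*a - 21)/(a*(a + 5))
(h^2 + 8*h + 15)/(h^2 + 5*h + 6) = (h + 5)/(h + 2)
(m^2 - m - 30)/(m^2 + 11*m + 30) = (m - 6)/(m + 6)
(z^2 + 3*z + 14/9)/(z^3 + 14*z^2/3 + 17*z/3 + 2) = (z + 7/3)/(z^2 + 4*z + 3)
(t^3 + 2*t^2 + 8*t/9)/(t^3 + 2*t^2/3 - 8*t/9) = (3*t + 2)/(3*t - 2)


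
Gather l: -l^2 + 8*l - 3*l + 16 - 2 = -l^2 + 5*l + 14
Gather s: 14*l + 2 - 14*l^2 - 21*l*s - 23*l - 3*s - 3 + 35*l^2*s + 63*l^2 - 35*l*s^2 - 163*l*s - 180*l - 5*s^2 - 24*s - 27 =49*l^2 - 189*l + s^2*(-35*l - 5) + s*(35*l^2 - 184*l - 27) - 28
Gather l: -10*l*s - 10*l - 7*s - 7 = l*(-10*s - 10) - 7*s - 7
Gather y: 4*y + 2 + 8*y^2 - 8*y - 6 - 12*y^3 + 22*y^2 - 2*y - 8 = -12*y^3 + 30*y^2 - 6*y - 12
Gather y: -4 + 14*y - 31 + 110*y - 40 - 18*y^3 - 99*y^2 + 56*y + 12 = -18*y^3 - 99*y^2 + 180*y - 63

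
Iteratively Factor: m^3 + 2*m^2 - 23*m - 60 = (m - 5)*(m^2 + 7*m + 12) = (m - 5)*(m + 3)*(m + 4)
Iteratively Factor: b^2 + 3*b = (b)*(b + 3)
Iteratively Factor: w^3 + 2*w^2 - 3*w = (w)*(w^2 + 2*w - 3) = w*(w + 3)*(w - 1)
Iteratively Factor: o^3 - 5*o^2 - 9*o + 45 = (o + 3)*(o^2 - 8*o + 15) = (o - 3)*(o + 3)*(o - 5)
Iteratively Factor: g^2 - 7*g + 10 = (g - 2)*(g - 5)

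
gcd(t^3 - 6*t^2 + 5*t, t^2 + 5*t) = t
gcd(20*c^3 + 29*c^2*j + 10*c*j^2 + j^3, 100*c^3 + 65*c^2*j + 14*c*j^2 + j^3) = 20*c^2 + 9*c*j + j^2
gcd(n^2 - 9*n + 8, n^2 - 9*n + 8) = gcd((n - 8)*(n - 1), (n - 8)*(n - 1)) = n^2 - 9*n + 8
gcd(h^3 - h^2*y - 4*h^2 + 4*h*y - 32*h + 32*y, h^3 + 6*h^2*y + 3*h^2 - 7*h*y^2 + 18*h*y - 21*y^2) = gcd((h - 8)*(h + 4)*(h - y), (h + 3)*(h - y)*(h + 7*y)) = -h + y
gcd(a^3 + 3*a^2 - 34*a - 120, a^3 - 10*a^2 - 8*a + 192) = a^2 - 2*a - 24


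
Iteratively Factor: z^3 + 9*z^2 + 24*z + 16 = (z + 4)*(z^2 + 5*z + 4) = (z + 1)*(z + 4)*(z + 4)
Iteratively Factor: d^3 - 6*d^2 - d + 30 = (d - 3)*(d^2 - 3*d - 10) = (d - 3)*(d + 2)*(d - 5)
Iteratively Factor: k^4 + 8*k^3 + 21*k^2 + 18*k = (k + 3)*(k^3 + 5*k^2 + 6*k) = (k + 3)^2*(k^2 + 2*k) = k*(k + 3)^2*(k + 2)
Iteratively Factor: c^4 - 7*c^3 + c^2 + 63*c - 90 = (c - 2)*(c^3 - 5*c^2 - 9*c + 45) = (c - 2)*(c + 3)*(c^2 - 8*c + 15) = (c - 3)*(c - 2)*(c + 3)*(c - 5)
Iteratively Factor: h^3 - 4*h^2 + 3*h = (h - 1)*(h^2 - 3*h) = (h - 3)*(h - 1)*(h)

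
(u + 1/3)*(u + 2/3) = u^2 + u + 2/9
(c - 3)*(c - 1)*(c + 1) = c^3 - 3*c^2 - c + 3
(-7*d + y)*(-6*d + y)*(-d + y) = -42*d^3 + 55*d^2*y - 14*d*y^2 + y^3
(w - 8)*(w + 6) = w^2 - 2*w - 48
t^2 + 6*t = t*(t + 6)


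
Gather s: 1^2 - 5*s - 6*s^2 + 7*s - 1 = -6*s^2 + 2*s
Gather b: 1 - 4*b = 1 - 4*b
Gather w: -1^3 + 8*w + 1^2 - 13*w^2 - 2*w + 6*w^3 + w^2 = 6*w^3 - 12*w^2 + 6*w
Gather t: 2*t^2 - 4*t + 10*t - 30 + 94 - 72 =2*t^2 + 6*t - 8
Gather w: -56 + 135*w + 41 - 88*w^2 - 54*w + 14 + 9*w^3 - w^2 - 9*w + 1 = 9*w^3 - 89*w^2 + 72*w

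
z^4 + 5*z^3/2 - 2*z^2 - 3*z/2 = z*(z - 1)*(z + 1/2)*(z + 3)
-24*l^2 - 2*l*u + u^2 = (-6*l + u)*(4*l + u)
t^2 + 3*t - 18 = (t - 3)*(t + 6)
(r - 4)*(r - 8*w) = r^2 - 8*r*w - 4*r + 32*w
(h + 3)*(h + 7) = h^2 + 10*h + 21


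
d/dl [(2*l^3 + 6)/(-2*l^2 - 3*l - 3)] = 2*(-3*l^2*(2*l^2 + 3*l + 3) + (4*l + 3)*(l^3 + 3))/(2*l^2 + 3*l + 3)^2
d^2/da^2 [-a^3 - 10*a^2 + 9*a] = -6*a - 20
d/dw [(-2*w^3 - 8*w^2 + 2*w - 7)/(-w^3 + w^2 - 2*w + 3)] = (-10*w^4 + 12*w^3 - 25*w^2 - 34*w - 8)/(w^6 - 2*w^5 + 5*w^4 - 10*w^3 + 10*w^2 - 12*w + 9)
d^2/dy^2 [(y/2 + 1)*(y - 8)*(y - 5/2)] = 3*y - 17/2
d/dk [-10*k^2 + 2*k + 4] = 2 - 20*k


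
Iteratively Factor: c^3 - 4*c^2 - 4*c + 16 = (c - 2)*(c^2 - 2*c - 8) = (c - 4)*(c - 2)*(c + 2)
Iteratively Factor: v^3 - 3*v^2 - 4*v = (v - 4)*(v^2 + v) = (v - 4)*(v + 1)*(v)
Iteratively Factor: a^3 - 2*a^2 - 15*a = (a - 5)*(a^2 + 3*a) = (a - 5)*(a + 3)*(a)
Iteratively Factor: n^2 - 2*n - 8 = (n - 4)*(n + 2)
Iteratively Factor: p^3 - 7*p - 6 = (p - 3)*(p^2 + 3*p + 2) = (p - 3)*(p + 2)*(p + 1)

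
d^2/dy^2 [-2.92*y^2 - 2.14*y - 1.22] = -5.84000000000000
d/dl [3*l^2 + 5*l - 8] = 6*l + 5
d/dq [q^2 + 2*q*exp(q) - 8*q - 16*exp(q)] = 2*q*exp(q) + 2*q - 14*exp(q) - 8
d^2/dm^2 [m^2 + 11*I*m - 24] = 2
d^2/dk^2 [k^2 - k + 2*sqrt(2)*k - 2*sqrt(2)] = 2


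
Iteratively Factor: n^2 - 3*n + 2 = (n - 2)*(n - 1)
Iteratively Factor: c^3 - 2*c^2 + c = (c)*(c^2 - 2*c + 1) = c*(c - 1)*(c - 1)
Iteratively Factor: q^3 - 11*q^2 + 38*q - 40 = (q - 2)*(q^2 - 9*q + 20) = (q - 5)*(q - 2)*(q - 4)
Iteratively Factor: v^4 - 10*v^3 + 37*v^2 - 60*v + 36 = (v - 3)*(v^3 - 7*v^2 + 16*v - 12) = (v - 3)^2*(v^2 - 4*v + 4) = (v - 3)^2*(v - 2)*(v - 2)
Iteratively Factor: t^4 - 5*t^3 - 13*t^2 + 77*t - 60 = (t + 4)*(t^3 - 9*t^2 + 23*t - 15) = (t - 5)*(t + 4)*(t^2 - 4*t + 3) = (t - 5)*(t - 3)*(t + 4)*(t - 1)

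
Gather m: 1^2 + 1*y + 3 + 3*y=4*y + 4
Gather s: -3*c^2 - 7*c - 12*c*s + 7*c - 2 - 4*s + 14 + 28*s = -3*c^2 + s*(24 - 12*c) + 12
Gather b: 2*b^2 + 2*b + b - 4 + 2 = 2*b^2 + 3*b - 2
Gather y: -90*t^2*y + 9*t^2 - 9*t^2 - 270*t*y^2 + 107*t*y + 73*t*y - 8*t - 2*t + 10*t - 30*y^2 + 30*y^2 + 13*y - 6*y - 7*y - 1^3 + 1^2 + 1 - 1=-270*t*y^2 + y*(-90*t^2 + 180*t)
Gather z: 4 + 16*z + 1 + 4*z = 20*z + 5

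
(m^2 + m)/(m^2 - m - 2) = m/(m - 2)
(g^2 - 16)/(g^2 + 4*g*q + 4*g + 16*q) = (g - 4)/(g + 4*q)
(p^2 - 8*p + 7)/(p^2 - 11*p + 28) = (p - 1)/(p - 4)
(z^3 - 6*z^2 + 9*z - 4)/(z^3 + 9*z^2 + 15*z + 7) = (z^3 - 6*z^2 + 9*z - 4)/(z^3 + 9*z^2 + 15*z + 7)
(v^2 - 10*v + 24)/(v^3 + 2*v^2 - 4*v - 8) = (v^2 - 10*v + 24)/(v^3 + 2*v^2 - 4*v - 8)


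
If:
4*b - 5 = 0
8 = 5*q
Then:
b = 5/4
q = 8/5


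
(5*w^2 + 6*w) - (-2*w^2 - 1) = 7*w^2 + 6*w + 1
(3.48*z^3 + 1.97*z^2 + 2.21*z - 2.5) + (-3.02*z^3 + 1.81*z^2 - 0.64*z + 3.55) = 0.46*z^3 + 3.78*z^2 + 1.57*z + 1.05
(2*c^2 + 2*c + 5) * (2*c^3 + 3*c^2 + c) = 4*c^5 + 10*c^4 + 18*c^3 + 17*c^2 + 5*c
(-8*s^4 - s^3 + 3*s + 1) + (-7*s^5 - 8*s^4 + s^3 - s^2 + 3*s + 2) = -7*s^5 - 16*s^4 - s^2 + 6*s + 3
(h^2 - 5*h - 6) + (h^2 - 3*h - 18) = 2*h^2 - 8*h - 24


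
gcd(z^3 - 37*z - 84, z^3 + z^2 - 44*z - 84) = z - 7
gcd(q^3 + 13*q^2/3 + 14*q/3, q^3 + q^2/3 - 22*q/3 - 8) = q + 2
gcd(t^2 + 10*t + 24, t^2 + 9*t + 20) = t + 4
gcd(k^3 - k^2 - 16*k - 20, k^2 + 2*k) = k + 2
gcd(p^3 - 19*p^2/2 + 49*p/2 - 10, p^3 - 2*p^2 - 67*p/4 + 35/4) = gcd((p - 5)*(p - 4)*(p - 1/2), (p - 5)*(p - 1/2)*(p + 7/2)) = p^2 - 11*p/2 + 5/2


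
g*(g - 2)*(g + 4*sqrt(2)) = g^3 - 2*g^2 + 4*sqrt(2)*g^2 - 8*sqrt(2)*g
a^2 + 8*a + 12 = (a + 2)*(a + 6)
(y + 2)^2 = y^2 + 4*y + 4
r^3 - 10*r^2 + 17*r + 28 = (r - 7)*(r - 4)*(r + 1)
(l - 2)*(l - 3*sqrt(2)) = l^2 - 3*sqrt(2)*l - 2*l + 6*sqrt(2)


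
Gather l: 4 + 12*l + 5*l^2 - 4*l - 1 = 5*l^2 + 8*l + 3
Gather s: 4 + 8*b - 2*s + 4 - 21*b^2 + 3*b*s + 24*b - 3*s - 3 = -21*b^2 + 32*b + s*(3*b - 5) + 5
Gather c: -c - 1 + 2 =1 - c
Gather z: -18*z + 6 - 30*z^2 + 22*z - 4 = -30*z^2 + 4*z + 2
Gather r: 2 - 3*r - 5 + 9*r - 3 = 6*r - 6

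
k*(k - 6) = k^2 - 6*k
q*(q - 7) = q^2 - 7*q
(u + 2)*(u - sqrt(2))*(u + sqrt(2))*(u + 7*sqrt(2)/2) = u^4 + 2*u^3 + 7*sqrt(2)*u^3/2 - 2*u^2 + 7*sqrt(2)*u^2 - 7*sqrt(2)*u - 4*u - 14*sqrt(2)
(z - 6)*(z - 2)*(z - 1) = z^3 - 9*z^2 + 20*z - 12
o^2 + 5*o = o*(o + 5)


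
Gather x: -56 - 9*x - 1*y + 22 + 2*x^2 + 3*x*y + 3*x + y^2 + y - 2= 2*x^2 + x*(3*y - 6) + y^2 - 36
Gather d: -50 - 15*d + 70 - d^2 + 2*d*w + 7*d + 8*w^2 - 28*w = -d^2 + d*(2*w - 8) + 8*w^2 - 28*w + 20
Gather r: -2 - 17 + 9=-10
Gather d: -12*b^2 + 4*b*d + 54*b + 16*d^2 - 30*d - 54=-12*b^2 + 54*b + 16*d^2 + d*(4*b - 30) - 54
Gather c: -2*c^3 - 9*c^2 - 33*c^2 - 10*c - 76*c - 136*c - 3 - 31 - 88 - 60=-2*c^3 - 42*c^2 - 222*c - 182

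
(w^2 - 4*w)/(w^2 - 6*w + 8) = w/(w - 2)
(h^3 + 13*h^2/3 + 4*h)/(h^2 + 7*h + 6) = h*(3*h^2 + 13*h + 12)/(3*(h^2 + 7*h + 6))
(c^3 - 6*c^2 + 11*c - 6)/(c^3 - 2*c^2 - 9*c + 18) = (c - 1)/(c + 3)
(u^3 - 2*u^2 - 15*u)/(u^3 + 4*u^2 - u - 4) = u*(u^2 - 2*u - 15)/(u^3 + 4*u^2 - u - 4)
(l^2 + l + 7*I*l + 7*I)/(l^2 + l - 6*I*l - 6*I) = (l + 7*I)/(l - 6*I)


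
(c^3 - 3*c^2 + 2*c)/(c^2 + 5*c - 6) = c*(c - 2)/(c + 6)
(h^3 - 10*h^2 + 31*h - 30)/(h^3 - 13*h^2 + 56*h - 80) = (h^2 - 5*h + 6)/(h^2 - 8*h + 16)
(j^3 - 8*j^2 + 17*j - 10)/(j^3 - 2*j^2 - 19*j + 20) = (j - 2)/(j + 4)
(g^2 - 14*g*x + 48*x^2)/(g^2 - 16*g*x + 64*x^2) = (-g + 6*x)/(-g + 8*x)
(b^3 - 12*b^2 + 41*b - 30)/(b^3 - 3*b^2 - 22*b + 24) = (b - 5)/(b + 4)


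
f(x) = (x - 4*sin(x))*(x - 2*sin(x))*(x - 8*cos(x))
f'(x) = (1 - 4*cos(x))*(x - 2*sin(x))*(x - 8*cos(x)) + (1 - 2*cos(x))*(x - 4*sin(x))*(x - 8*cos(x)) + (x - 4*sin(x))*(x - 2*sin(x))*(8*sin(x) + 1) = (x - 4*sin(x))*(x - 2*sin(x))*(8*sin(x) + 1) - (x - 4*sin(x))*(x - 8*cos(x))*(2*cos(x) - 1) - (x - 2*sin(x))*(x - 8*cos(x))*(4*cos(x) - 1)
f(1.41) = 0.18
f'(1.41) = 12.49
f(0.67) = -5.81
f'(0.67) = -6.42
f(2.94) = 58.55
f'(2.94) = 217.00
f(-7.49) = -218.03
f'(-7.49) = -150.05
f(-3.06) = 38.92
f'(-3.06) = -108.43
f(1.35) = -0.62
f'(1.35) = 14.13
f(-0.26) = -1.56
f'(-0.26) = 11.34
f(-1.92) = -0.06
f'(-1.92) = 2.94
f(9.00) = 979.04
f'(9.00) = 1214.76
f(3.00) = 72.28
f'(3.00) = 240.55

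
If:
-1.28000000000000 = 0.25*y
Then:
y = -5.12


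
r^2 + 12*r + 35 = (r + 5)*(r + 7)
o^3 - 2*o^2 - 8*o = o*(o - 4)*(o + 2)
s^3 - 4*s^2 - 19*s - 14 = (s - 7)*(s + 1)*(s + 2)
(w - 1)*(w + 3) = w^2 + 2*w - 3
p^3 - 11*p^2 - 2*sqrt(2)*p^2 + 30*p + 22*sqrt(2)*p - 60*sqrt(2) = (p - 6)*(p - 5)*(p - 2*sqrt(2))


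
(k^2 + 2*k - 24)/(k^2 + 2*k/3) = 3*(k^2 + 2*k - 24)/(k*(3*k + 2))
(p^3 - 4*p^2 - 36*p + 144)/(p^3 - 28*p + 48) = (p - 6)/(p - 2)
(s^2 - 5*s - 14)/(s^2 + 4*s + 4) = (s - 7)/(s + 2)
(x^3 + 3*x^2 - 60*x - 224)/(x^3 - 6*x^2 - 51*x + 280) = (x + 4)/(x - 5)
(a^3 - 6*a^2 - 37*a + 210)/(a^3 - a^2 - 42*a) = (a - 5)/a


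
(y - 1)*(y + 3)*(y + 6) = y^3 + 8*y^2 + 9*y - 18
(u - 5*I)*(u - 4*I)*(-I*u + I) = -I*u^3 - 9*u^2 + I*u^2 + 9*u + 20*I*u - 20*I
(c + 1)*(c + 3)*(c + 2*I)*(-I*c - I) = -I*c^4 + 2*c^3 - 5*I*c^3 + 10*c^2 - 7*I*c^2 + 14*c - 3*I*c + 6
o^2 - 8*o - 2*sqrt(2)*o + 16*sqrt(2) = (o - 8)*(o - 2*sqrt(2))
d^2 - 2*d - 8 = (d - 4)*(d + 2)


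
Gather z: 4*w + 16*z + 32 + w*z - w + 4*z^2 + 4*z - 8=3*w + 4*z^2 + z*(w + 20) + 24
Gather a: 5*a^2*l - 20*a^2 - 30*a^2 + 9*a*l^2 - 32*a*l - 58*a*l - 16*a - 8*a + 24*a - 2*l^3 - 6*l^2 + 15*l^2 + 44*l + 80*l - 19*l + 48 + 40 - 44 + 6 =a^2*(5*l - 50) + a*(9*l^2 - 90*l) - 2*l^3 + 9*l^2 + 105*l + 50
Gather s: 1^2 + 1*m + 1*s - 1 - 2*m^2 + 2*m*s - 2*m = -2*m^2 - m + s*(2*m + 1)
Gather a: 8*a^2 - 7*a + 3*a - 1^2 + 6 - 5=8*a^2 - 4*a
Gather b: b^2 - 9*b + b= b^2 - 8*b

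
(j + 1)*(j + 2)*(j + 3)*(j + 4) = j^4 + 10*j^3 + 35*j^2 + 50*j + 24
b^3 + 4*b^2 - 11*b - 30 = (b - 3)*(b + 2)*(b + 5)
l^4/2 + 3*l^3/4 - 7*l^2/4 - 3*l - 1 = (l/2 + 1/2)*(l - 2)*(l + 1/2)*(l + 2)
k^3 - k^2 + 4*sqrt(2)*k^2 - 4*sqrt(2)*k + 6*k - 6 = (k - 1)*(k + sqrt(2))*(k + 3*sqrt(2))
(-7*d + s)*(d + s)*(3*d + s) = -21*d^3 - 25*d^2*s - 3*d*s^2 + s^3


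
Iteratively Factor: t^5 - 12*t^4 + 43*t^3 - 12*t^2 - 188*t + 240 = (t - 3)*(t^4 - 9*t^3 + 16*t^2 + 36*t - 80) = (t - 5)*(t - 3)*(t^3 - 4*t^2 - 4*t + 16) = (t - 5)*(t - 3)*(t + 2)*(t^2 - 6*t + 8) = (t - 5)*(t - 4)*(t - 3)*(t + 2)*(t - 2)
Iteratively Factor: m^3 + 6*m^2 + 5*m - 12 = (m + 3)*(m^2 + 3*m - 4) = (m - 1)*(m + 3)*(m + 4)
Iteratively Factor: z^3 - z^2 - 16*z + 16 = (z + 4)*(z^2 - 5*z + 4) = (z - 4)*(z + 4)*(z - 1)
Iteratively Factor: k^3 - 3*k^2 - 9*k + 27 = (k - 3)*(k^2 - 9) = (k - 3)*(k + 3)*(k - 3)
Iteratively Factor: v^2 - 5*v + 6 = (v - 2)*(v - 3)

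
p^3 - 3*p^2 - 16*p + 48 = (p - 4)*(p - 3)*(p + 4)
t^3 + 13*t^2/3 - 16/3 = (t - 1)*(t + 4/3)*(t + 4)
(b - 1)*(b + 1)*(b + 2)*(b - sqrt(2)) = b^4 - sqrt(2)*b^3 + 2*b^3 - 2*sqrt(2)*b^2 - b^2 - 2*b + sqrt(2)*b + 2*sqrt(2)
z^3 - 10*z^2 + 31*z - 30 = (z - 5)*(z - 3)*(z - 2)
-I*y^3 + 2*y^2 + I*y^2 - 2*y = y*(y + 2*I)*(-I*y + I)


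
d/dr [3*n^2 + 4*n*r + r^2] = 4*n + 2*r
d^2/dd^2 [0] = 0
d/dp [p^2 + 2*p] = 2*p + 2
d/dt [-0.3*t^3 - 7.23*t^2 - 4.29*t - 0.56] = -0.9*t^2 - 14.46*t - 4.29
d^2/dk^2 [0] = 0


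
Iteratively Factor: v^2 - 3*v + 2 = (v - 2)*(v - 1)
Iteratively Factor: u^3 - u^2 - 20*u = (u)*(u^2 - u - 20) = u*(u + 4)*(u - 5)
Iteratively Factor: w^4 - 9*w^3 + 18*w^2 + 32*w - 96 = (w - 4)*(w^3 - 5*w^2 - 2*w + 24) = (w - 4)*(w - 3)*(w^2 - 2*w - 8) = (w - 4)*(w - 3)*(w + 2)*(w - 4)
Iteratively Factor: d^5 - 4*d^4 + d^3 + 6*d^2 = (d + 1)*(d^4 - 5*d^3 + 6*d^2) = d*(d + 1)*(d^3 - 5*d^2 + 6*d) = d*(d - 3)*(d + 1)*(d^2 - 2*d) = d*(d - 3)*(d - 2)*(d + 1)*(d)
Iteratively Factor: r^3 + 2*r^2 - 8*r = (r - 2)*(r^2 + 4*r) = r*(r - 2)*(r + 4)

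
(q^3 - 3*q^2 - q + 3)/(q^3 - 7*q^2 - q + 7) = (q - 3)/(q - 7)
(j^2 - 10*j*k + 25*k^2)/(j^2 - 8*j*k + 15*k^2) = (j - 5*k)/(j - 3*k)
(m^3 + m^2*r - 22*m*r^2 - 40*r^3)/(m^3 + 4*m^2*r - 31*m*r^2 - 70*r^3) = (m + 4*r)/(m + 7*r)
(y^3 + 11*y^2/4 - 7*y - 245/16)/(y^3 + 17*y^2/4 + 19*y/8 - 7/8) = (8*y^2 - 6*y - 35)/(2*(4*y^2 + 3*y - 1))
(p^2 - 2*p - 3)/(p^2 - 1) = (p - 3)/(p - 1)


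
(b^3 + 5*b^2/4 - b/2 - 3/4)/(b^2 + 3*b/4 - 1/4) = (4*b^2 + b - 3)/(4*b - 1)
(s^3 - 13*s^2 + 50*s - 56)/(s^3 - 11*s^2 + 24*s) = (s^3 - 13*s^2 + 50*s - 56)/(s*(s^2 - 11*s + 24))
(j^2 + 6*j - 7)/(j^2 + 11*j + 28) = (j - 1)/(j + 4)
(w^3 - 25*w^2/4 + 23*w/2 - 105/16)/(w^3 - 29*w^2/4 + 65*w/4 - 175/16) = (2*w - 3)/(2*w - 5)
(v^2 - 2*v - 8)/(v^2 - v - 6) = (v - 4)/(v - 3)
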